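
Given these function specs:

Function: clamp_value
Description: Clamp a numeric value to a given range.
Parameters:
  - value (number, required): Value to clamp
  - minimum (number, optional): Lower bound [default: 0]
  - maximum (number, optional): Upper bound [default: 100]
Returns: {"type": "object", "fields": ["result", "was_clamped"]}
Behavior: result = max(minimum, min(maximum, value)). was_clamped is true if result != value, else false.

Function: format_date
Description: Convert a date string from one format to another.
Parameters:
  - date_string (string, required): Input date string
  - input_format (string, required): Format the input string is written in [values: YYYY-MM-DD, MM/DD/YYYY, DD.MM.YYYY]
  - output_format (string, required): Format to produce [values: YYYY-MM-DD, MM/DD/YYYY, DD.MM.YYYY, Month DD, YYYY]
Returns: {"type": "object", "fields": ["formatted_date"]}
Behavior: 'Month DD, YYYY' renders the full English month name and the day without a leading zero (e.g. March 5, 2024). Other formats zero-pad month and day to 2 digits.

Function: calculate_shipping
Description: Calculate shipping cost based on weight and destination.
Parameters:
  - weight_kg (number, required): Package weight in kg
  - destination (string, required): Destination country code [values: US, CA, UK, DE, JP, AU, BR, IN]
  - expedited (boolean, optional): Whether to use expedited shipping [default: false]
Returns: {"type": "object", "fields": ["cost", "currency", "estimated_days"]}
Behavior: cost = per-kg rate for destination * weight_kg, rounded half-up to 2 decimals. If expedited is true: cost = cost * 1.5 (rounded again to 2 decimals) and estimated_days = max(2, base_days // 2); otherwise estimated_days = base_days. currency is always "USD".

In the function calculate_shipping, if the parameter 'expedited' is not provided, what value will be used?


The calculate_shipping spec declares:
  - expedited (boolean, optional): Whether to use expedited shipping [default: false]
Default:
false


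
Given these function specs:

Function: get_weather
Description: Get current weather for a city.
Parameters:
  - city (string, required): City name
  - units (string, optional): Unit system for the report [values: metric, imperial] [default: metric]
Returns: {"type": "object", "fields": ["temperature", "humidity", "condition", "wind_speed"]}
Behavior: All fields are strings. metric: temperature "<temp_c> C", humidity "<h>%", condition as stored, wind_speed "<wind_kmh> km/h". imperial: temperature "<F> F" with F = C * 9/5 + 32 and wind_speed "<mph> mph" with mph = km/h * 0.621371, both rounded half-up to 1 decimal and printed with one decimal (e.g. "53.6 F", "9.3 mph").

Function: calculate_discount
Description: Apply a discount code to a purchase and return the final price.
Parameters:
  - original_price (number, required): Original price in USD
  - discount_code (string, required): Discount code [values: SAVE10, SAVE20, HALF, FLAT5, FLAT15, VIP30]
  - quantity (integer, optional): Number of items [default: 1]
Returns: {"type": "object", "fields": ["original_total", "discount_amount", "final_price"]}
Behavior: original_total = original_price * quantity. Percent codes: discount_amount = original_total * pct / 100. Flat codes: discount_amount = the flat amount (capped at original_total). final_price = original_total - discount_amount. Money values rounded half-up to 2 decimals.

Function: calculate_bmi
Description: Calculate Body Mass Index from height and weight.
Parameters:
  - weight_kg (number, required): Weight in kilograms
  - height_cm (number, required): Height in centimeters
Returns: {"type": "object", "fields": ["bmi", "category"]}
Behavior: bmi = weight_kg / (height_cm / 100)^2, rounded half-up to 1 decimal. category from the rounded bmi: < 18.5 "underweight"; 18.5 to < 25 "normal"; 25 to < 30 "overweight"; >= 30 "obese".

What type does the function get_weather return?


The get_weather spec declares Returns: {"type": "object", "fields": ["temperature", "humidity", "condition", "wind_speed"]}
Type:
object


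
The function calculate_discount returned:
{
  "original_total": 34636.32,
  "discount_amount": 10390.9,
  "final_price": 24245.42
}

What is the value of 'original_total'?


34636.32


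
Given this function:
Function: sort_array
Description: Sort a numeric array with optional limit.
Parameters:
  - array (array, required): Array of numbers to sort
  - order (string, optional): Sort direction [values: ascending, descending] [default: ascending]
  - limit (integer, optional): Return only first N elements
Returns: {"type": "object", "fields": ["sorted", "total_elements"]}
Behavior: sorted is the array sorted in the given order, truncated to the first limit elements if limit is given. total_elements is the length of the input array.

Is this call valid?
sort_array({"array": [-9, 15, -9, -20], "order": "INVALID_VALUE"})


Checking parameter values...
Parameter 'order' has value 'INVALID_VALUE' not in allowed: ascending, descending
Invalid - 'order' must be one of ascending, descending


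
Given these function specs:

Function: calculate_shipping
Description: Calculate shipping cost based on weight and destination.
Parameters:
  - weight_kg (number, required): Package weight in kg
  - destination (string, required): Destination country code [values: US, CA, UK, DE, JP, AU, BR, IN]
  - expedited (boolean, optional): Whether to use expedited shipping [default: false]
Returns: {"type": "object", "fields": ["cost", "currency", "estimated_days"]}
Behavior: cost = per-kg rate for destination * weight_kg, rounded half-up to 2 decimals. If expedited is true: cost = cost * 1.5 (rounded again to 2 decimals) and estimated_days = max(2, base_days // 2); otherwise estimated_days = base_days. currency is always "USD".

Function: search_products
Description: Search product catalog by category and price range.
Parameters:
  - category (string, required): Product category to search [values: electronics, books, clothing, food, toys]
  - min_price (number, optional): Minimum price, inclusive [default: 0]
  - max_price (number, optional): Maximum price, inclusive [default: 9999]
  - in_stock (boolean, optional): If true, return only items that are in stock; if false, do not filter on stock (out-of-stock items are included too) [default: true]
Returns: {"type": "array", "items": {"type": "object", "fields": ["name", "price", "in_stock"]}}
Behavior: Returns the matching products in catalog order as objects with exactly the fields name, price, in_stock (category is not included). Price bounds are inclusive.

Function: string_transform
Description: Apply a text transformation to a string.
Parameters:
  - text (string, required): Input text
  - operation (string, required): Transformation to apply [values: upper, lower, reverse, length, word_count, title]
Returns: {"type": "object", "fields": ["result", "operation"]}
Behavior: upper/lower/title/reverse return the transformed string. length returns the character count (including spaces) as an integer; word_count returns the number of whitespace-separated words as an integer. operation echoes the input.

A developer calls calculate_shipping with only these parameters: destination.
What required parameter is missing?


Required parameters: weight_kg, destination
Provided: destination
Missing: weight_kg
weight_kg


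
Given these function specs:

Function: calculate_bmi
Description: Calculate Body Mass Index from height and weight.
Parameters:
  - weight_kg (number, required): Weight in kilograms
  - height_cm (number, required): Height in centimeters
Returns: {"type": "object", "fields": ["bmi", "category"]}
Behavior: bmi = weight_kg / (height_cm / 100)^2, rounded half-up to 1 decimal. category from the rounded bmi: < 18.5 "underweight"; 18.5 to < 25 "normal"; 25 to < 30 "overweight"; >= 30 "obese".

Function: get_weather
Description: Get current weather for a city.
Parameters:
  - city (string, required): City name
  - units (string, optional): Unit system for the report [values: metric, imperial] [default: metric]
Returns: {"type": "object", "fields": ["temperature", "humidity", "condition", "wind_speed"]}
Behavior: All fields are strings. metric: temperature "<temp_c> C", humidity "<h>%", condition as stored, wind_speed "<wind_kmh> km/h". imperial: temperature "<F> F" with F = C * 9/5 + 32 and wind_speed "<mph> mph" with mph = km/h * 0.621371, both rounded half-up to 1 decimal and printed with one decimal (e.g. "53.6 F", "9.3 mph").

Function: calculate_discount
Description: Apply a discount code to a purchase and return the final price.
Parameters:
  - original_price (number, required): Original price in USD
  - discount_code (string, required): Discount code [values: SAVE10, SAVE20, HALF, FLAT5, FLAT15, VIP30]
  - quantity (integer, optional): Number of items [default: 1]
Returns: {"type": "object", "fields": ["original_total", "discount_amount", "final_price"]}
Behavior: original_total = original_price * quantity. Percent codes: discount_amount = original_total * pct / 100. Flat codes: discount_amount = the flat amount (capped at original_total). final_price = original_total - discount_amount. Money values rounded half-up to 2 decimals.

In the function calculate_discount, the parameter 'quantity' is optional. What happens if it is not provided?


The calculate_discount spec declares:
  - quantity (integer, optional): Number of items [default: 1]
It defaults to 1


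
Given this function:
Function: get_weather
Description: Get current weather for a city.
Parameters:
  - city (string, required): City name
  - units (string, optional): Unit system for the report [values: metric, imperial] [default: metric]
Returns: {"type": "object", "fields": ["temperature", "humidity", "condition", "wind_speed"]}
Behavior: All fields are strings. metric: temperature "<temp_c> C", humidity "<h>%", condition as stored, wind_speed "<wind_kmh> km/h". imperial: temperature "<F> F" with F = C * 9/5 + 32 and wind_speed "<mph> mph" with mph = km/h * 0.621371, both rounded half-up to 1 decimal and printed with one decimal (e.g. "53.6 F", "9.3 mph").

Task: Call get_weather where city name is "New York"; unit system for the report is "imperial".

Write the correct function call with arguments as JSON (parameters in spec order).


Mapping each described value to its parameter name:
  'City name' -> city = "New York"
  'Unit system for the report' -> units = "imperial"
get_weather({"city": "New York", "units": "imperial"})


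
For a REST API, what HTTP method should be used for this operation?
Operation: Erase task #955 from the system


GET = read, POST = create, PUT = update/replace, DELETE = remove
This operation is a removal.
DELETE


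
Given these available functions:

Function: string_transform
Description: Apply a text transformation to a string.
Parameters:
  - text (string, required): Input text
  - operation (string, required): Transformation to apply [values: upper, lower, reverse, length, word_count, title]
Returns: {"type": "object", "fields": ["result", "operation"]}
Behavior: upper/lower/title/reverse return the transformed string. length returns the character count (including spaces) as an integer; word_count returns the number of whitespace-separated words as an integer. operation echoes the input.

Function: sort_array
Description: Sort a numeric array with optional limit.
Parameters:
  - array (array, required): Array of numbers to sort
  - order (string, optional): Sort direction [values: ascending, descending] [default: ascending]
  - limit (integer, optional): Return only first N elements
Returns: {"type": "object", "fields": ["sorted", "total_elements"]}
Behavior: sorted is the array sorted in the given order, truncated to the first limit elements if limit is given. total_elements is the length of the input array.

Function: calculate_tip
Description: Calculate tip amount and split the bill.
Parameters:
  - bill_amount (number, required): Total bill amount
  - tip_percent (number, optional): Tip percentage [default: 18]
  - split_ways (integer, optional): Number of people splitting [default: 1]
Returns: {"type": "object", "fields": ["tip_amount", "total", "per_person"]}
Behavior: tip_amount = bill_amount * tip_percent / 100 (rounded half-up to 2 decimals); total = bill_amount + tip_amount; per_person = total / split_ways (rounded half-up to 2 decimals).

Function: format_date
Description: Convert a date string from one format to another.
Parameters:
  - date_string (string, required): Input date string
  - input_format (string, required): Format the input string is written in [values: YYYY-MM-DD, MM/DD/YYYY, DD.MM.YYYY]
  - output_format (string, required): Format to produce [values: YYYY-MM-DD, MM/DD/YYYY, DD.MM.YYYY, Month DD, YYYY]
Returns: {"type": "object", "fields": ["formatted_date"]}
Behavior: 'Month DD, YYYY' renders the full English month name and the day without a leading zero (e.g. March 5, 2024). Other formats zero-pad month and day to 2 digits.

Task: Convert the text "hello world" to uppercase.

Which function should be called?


The task needs a function whose description is: Apply a text transformation to a string.
string_transform


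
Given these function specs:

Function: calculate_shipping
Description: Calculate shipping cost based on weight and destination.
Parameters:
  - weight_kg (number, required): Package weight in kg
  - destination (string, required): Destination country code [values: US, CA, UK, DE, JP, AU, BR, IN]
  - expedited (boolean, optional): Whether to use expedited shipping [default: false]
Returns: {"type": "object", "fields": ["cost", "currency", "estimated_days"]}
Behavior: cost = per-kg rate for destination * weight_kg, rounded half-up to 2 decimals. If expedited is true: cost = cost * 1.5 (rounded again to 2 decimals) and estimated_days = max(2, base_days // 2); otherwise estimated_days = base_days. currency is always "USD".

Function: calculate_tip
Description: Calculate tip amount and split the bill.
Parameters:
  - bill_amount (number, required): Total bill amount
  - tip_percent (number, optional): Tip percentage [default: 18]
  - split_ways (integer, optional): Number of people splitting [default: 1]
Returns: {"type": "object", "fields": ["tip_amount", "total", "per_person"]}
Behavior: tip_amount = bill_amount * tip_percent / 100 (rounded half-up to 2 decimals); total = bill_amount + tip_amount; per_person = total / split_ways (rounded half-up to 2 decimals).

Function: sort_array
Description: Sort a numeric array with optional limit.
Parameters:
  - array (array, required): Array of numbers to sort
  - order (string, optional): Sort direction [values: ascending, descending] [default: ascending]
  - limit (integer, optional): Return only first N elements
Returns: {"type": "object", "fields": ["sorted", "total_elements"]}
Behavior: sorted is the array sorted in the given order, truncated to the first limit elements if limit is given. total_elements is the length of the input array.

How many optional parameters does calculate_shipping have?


Parameters of calculate_shipping: weight_kg (required), destination (required), expedited (optional)
Optional count:
1


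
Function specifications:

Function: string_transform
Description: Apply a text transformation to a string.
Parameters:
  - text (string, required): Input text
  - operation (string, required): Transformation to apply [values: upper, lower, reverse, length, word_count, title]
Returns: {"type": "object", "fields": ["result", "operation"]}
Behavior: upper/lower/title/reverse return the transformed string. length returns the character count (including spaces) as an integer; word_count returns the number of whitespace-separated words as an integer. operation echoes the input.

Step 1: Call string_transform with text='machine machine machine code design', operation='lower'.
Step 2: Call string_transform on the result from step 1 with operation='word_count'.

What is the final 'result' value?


Step 1: string_transform(text='machine machine machine code design', operation='lower')
  -> result = 'machine machine machine code design'
Step 2: string_transform(text='machine machine machine code design', operation='word_count')
  words: machine, machine, machine, code, design -> 5
  -> result = 5
5


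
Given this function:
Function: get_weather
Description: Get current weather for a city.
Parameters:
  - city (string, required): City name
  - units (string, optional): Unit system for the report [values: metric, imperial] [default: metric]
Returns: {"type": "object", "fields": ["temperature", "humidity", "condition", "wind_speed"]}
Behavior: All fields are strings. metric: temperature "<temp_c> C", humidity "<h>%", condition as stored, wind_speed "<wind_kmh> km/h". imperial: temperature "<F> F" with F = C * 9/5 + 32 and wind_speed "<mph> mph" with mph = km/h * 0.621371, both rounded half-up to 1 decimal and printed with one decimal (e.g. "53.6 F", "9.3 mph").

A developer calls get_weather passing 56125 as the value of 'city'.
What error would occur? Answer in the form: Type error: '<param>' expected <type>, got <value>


Spec: 'city' is declared as string; 56125 is an integer.
Type error: 'city' expected string, got 56125


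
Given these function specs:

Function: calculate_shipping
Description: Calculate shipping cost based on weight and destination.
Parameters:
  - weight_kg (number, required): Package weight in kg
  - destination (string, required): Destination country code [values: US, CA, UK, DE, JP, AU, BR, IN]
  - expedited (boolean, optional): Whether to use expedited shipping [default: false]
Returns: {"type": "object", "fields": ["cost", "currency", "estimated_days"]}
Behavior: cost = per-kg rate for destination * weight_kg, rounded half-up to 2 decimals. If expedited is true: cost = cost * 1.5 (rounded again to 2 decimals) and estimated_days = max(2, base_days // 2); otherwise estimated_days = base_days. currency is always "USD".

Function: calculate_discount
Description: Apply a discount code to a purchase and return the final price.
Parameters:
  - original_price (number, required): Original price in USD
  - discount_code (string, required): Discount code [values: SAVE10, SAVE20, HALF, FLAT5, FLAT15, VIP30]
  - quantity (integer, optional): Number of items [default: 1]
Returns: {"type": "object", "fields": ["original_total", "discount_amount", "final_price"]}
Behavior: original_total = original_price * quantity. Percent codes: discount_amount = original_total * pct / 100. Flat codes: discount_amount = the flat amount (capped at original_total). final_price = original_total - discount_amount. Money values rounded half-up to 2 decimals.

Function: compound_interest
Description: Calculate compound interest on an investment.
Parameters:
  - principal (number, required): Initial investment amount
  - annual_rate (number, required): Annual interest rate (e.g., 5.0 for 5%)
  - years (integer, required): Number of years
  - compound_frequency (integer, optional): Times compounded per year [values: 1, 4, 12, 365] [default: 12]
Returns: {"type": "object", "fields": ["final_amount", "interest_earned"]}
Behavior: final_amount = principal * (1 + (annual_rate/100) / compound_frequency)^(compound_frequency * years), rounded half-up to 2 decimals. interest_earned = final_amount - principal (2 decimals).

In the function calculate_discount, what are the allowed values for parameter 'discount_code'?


The calculate_discount spec declares:
  - discount_code (string, required): Discount code [values: SAVE10, SAVE20, HALF, FLAT5, FLAT15, VIP30]
Allowed values:
SAVE10, SAVE20, HALF, FLAT5, FLAT15, VIP30


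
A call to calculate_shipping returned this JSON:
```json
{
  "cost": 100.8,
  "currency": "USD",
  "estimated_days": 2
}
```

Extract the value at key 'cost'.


100.8


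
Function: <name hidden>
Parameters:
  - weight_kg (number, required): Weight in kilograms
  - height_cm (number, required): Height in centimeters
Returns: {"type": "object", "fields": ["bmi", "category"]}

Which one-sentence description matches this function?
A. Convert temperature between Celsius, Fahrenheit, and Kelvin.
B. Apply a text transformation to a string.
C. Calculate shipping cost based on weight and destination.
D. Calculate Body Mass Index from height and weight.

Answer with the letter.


Parameters weight_kg, height_cm and return ["bmi", "category"] fit: Calculate Body Mass Index from height and weight.
D


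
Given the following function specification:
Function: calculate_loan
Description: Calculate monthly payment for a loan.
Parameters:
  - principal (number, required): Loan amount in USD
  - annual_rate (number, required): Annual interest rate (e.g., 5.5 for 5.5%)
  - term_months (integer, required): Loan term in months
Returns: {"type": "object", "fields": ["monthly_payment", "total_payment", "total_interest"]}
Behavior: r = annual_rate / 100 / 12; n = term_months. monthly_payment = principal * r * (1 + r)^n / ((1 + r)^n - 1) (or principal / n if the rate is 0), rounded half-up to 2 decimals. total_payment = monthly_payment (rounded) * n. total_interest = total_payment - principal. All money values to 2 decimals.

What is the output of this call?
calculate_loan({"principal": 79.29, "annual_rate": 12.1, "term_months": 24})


r = 12.1 / 100 / 12 = 0.010083333333 (keep full precision)
(1 + r)^24 = 1.27225136
monthly_payment = 79.29 * 0.010083333333 * 1.27225136 / (1.27225136 - 1) = 3.736159 -> 3.74
total_payment = 3.74 * 24 = 89.76
total_interest = 89.76 - 79.29 = 10.47
Output:
{"monthly_payment": 3.74, "total_payment": 89.76, "total_interest": 10.47}


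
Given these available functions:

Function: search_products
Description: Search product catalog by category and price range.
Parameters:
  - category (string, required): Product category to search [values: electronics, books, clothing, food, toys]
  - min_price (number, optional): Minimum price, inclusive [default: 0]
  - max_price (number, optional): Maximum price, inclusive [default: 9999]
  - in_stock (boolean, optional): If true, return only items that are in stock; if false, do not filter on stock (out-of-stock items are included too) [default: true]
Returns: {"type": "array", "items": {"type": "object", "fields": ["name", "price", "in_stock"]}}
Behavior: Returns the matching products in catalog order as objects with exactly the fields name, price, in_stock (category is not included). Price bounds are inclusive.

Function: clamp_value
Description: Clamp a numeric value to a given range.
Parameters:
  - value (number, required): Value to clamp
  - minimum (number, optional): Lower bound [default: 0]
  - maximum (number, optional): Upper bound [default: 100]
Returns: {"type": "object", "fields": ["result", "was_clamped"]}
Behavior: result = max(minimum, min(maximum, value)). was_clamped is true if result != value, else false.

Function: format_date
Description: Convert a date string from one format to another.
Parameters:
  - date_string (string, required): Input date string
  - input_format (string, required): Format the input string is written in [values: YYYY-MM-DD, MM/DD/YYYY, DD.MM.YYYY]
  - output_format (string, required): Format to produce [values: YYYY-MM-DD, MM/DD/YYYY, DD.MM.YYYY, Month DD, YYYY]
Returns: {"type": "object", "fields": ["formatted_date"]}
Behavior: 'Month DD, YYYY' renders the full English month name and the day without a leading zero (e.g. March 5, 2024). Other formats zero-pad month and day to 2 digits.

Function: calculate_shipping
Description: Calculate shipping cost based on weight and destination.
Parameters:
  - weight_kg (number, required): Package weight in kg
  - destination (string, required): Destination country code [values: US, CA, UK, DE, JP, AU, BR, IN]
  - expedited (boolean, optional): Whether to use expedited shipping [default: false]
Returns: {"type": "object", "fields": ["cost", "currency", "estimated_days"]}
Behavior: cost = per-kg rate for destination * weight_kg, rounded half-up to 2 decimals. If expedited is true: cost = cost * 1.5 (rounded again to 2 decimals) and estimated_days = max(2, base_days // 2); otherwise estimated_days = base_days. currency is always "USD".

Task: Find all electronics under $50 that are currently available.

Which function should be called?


The task needs a function whose description is: Search product catalog by category and price range.
search_products


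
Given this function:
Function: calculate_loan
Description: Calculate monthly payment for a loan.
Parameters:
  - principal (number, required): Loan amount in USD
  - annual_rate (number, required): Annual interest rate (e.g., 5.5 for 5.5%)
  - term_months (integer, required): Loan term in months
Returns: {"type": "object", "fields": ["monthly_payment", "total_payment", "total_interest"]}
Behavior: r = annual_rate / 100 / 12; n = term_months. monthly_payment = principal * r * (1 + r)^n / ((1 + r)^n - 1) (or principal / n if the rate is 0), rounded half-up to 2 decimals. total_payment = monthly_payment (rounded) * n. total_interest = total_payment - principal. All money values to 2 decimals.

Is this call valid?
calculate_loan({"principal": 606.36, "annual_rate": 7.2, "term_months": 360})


Checking all required parameters present and types match... All valid.
Valid


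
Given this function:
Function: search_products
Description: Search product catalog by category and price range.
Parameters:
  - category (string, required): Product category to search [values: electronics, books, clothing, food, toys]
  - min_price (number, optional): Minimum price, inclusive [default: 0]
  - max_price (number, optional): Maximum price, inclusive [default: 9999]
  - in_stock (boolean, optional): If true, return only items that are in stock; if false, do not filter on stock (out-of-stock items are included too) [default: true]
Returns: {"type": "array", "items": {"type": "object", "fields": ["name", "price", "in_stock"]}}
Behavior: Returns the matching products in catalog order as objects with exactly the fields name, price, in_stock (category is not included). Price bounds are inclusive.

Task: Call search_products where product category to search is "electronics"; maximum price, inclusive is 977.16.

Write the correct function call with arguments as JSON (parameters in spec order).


Mapping each described value to its parameter name:
  'Product category to search' -> category = "electronics"
  'Maximum price, inclusive' -> max_price = 977.16
search_products({"category": "electronics", "max_price": 977.16})


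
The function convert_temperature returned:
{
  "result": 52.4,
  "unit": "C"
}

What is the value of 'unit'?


C


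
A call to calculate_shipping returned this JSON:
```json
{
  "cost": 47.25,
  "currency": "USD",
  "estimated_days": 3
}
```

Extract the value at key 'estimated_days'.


3


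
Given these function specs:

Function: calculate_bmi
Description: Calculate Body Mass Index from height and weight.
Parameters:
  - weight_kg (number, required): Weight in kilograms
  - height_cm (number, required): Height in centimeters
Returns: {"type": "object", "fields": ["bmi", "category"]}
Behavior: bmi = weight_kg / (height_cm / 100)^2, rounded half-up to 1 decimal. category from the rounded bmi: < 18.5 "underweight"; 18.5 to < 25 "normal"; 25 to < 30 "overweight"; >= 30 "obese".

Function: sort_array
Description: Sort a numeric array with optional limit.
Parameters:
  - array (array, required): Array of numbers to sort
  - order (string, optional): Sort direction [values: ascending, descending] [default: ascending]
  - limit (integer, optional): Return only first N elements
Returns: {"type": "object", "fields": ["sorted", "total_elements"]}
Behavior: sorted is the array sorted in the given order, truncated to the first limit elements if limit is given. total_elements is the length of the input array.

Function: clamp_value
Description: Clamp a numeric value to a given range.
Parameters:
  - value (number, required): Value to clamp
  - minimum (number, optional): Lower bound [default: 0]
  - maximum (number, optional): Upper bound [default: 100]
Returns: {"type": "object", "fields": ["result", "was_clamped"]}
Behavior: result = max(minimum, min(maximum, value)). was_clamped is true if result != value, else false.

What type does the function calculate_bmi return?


The calculate_bmi spec declares Returns: {"type": "object", "fields": ["bmi", "category"]}
Type:
object


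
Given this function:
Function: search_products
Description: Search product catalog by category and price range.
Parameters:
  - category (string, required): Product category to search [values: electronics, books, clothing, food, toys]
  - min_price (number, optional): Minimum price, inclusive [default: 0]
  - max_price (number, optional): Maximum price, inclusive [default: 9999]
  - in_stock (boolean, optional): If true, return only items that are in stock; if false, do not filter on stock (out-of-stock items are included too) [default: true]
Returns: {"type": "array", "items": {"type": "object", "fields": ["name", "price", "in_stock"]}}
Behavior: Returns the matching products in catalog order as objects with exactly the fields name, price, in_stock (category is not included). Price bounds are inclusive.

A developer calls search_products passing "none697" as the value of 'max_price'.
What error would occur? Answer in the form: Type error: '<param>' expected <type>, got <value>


Spec: 'max_price' is declared as number; "none697" is a string.
Type error: 'max_price' expected number, got "none697"


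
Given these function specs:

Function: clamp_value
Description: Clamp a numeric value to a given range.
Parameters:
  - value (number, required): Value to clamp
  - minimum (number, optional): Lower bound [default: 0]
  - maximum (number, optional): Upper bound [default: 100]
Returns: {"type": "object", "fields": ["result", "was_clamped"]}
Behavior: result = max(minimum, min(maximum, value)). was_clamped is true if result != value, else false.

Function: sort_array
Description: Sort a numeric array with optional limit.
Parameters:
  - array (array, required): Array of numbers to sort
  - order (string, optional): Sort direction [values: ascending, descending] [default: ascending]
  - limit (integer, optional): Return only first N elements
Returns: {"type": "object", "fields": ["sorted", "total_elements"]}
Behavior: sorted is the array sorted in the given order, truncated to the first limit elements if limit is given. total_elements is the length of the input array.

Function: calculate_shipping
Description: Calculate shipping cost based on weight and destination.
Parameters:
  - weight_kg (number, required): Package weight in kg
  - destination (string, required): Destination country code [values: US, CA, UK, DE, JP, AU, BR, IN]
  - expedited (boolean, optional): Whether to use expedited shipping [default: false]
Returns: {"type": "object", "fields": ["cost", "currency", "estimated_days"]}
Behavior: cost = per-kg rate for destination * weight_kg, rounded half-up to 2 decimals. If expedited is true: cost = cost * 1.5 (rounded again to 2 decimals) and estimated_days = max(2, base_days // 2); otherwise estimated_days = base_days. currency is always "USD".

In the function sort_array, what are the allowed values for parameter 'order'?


The sort_array spec declares:
  - order (string, optional): Sort direction [values: ascending, descending] [default: ascending]
Allowed values:
ascending, descending


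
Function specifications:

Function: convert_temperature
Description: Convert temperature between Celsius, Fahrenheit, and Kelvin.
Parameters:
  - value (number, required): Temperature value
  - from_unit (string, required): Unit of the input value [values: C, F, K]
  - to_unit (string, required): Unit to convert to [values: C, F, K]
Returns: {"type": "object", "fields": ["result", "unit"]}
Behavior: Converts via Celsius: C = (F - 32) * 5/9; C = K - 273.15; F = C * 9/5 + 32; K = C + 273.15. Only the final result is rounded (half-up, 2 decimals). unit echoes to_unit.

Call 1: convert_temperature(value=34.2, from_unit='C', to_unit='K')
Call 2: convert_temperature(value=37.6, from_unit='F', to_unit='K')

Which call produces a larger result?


Call 1:
  Input already in C: 34.2
  To K: 34.2 + 273.15 = 307.35
  Round to 2 decimals: 307.35
  -> 307.35 K
Call 2:
  To C: (37.6 - 32) * 5/9 = 3.111111
  To K: 3.111111 + 273.15 = 276.261111
  Round to 2 decimals: 276.26
  -> 276.26 K
Call 1 (307.35 K)


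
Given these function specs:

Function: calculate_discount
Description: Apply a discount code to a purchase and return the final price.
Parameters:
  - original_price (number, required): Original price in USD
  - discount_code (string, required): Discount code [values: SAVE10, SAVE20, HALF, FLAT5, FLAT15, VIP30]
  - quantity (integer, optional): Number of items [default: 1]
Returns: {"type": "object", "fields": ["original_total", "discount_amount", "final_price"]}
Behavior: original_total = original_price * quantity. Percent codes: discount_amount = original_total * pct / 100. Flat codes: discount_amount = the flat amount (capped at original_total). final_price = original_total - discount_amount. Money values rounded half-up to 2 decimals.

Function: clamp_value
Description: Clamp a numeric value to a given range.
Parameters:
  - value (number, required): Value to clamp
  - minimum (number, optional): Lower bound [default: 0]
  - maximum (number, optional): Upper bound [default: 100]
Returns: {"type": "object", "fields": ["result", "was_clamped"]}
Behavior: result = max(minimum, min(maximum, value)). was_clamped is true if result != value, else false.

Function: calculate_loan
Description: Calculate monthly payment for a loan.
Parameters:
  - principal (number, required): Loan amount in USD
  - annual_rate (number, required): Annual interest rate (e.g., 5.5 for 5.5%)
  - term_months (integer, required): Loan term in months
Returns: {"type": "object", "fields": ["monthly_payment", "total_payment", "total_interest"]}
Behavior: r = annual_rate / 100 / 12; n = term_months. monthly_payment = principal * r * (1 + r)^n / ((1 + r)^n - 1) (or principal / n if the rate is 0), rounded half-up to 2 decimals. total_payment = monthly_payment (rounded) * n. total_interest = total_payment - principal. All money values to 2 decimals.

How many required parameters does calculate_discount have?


Parameters of calculate_discount: original_price (required), discount_code (required), quantity (optional)
Required count:
2


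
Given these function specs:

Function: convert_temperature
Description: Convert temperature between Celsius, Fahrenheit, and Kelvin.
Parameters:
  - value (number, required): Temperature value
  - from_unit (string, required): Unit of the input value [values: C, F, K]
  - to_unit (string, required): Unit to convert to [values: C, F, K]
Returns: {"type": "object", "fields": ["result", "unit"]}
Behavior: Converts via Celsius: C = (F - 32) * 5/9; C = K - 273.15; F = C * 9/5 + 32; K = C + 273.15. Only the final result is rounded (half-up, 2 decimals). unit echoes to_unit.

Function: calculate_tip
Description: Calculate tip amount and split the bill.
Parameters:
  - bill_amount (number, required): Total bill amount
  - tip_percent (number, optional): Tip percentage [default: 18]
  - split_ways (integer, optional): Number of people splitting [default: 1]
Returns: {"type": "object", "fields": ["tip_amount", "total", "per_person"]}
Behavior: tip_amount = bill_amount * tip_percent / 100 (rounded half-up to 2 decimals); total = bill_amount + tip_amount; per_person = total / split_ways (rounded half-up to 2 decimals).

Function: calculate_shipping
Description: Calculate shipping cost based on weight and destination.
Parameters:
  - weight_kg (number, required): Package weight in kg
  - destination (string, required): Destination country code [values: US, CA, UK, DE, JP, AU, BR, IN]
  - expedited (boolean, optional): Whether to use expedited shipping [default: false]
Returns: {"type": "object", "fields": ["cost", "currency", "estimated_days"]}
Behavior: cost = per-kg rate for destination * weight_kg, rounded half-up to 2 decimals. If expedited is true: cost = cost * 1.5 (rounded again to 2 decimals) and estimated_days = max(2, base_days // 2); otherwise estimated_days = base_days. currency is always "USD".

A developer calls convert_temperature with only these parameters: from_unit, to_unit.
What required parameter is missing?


Required parameters: value, from_unit, to_unit
Provided: from_unit, to_unit
Missing: value
value


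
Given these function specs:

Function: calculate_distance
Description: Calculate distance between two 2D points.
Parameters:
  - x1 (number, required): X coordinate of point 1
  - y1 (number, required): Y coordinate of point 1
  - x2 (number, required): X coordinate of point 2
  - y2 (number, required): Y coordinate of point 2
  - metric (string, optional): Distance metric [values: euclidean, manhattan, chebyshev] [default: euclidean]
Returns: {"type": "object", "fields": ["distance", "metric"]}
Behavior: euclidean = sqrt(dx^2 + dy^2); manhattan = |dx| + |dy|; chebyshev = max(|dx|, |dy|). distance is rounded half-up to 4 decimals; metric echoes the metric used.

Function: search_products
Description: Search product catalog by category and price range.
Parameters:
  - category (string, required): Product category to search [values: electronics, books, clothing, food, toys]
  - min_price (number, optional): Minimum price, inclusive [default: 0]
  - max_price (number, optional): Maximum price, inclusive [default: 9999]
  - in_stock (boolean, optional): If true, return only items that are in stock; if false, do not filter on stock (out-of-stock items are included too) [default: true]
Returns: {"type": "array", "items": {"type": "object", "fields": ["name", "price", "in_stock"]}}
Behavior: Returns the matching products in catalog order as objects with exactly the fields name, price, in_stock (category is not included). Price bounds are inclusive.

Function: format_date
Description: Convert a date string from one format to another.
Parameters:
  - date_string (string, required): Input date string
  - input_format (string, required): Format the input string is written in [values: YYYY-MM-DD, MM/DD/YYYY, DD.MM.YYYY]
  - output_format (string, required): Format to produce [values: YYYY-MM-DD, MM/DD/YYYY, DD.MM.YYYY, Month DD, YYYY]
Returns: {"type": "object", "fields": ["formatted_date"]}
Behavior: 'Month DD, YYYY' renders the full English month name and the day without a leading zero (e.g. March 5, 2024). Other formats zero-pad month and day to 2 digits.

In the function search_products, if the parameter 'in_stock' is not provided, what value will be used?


The search_products spec declares:
  - in_stock (boolean, optional): If true, return only items that are in stock; if false, do not filter on stock (out-of-stock items are included too) [default: true]
Default:
true


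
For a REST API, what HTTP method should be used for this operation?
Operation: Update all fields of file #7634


GET = read, POST = create, PUT = update/replace, DELETE = remove
This operation is an update/replace.
PUT


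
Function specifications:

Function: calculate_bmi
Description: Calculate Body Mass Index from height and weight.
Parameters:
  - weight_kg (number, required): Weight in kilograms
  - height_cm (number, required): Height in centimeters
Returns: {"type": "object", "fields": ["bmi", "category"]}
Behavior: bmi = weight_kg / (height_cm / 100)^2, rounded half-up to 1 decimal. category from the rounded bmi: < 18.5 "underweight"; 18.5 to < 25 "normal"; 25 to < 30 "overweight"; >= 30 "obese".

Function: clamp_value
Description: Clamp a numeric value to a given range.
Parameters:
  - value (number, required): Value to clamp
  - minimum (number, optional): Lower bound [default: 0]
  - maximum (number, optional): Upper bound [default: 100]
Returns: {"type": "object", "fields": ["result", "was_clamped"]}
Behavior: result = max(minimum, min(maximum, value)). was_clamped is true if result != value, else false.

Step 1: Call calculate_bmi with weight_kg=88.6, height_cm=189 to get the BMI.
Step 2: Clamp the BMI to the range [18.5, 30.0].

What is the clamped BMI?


Step 1: calculate_bmi(weight_kg=88.6, height_cm=189)
  height_m = 189 / 100 = 1.89
  bmi = 88.6 / 1.89^2 = 88.6 / 3.5721 = 24.803337 -> 24.8
  18.5 <= 24.8 < 25 -> normal
  -> bmi = 24.8
Step 2: clamp_value(value=24.8, minimum=18.5, maximum=30.0)
  result = max(18.5, min(30.0, 24.8)) = max(18.5, 24.8) = 24.8
  was_clamped = (24.8 != 24.8) = false
  -> result = 24.8
24.8
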